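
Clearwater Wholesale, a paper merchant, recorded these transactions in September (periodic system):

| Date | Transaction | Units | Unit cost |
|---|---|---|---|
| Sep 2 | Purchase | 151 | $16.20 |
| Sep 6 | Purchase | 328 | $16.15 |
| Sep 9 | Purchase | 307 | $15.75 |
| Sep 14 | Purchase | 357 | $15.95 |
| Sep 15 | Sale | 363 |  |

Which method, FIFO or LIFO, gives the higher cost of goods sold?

FIFO COGS: 151 @ $16.20 + 212 @ $16.15 = $5,870.00
LIFO COGS: 357 @ $15.95 + 6 @ $15.75 = $5,788.65

FIFO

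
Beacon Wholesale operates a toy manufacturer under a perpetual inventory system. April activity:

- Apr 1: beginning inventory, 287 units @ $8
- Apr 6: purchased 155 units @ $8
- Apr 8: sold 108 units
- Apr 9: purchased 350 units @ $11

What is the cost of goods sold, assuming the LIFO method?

Apr 8, 108 sold [LIFO — newest first]: 108 @ $8 = $864
Ending inventory: 287 @ $8 + 47 @ $8 + 350 @ $11 = $6,522
Check: goods available $7,386 = COGS $864 + ending $6,522

COGS = $864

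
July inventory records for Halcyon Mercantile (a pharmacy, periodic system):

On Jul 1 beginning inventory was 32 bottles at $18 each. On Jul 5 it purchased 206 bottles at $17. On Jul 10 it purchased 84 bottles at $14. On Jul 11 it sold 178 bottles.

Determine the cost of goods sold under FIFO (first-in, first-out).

Jul 11, 178 sold [FIFO — oldest first]: 32 @ $18 + 146 @ $17 = $3,058
Ending inventory: 60 @ $17 + 84 @ $14 = $2,196
Check: goods available $5,254 = COGS $3,058 + ending $2,196

COGS = $3,058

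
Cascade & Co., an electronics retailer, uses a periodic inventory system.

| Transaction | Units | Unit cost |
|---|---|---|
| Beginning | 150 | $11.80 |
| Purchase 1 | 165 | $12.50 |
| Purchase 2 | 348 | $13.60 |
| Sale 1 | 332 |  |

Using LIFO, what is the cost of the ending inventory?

Ending inventory = $4,050.10

Sale 1 (332) [LIFO — newest first]: 332 @ $13.60 = $4,515.20
Ending inventory: 150 @ $11.80 + 165 @ $12.50 + 16 @ $13.60 = $4,050.10
Check: goods available $8,565.30 = COGS $4,515.20 + ending $4,050.10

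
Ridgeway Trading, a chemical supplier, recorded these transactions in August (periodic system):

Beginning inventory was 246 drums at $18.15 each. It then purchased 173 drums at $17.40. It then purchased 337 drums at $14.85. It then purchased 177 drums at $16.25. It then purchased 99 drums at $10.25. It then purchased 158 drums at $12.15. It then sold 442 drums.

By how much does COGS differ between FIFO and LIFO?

$1,887.15

FIFO COGS: 246 @ $18.15 + 173 @ $17.40 + 23 @ $14.85 = $7,816.65
LIFO COGS: 158 @ $12.15 + 99 @ $10.25 + 177 @ $16.25 + 8 @ $14.85 = $5,929.50
Difference = |$7,816.65 − $5,929.50| = $1,887.15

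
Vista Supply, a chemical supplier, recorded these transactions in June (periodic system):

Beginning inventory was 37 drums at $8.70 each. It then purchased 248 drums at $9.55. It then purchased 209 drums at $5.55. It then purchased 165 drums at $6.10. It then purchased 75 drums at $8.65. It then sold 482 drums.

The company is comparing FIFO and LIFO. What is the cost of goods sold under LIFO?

FIFO COGS: 37 @ $8.70 + 248 @ $9.55 + 197 @ $5.55 = $3,783.65
LIFO COGS: 75 @ $8.65 + 165 @ $6.10 + 209 @ $5.55 + 33 @ $9.55 = $3,130.35

COGS = $3,130.35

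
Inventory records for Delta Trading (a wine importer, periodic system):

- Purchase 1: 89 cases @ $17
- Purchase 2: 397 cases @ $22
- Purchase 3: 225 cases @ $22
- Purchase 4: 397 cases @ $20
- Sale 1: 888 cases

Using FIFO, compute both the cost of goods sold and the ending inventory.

COGS = $18,737; ending inventory = $4,400

Sale 1 (888) [FIFO — oldest first]: 89 @ $17 + 397 @ $22 + 225 @ $22 + 177 @ $20 = $18,737
Ending inventory: 220 @ $20 = $4,400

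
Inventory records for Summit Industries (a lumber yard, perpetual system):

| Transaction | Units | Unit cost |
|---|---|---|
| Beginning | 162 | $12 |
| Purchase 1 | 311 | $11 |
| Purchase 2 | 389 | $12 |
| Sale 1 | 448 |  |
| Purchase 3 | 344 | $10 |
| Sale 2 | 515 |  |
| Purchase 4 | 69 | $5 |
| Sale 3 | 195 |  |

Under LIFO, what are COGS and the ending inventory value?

Sale 1 (448) [LIFO — newest first]: 389 @ $12 + 59 @ $11 = $5,317
Sale 2 (515) [LIFO — newest first]: 344 @ $10 + 171 @ $11 = $5,321
Sale 3 (195) [LIFO — newest first]: 69 @ $5 + 81 @ $11 + 45 @ $12 = $1,776
Total COGS = $5,317 + $5,321 + $1,776 = $12,414
Ending inventory: 117 @ $12 = $1,404
Check: goods available $13,818 = COGS $12,414 + ending $1,404

COGS = $12,414; ending inventory = $1,404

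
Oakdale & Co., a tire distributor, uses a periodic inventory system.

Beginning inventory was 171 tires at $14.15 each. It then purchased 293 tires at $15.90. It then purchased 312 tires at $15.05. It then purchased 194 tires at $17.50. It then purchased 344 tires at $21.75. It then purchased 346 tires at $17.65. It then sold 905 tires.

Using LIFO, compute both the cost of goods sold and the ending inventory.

COGS = $17,299.95; ending inventory = $11,457.90

Sale 1 (905) [LIFO — newest first]: 346 @ $17.65 + 344 @ $21.75 + 194 @ $17.50 + 21 @ $15.05 = $17,299.95
Ending inventory: 171 @ $14.15 + 293 @ $15.90 + 291 @ $15.05 = $11,457.90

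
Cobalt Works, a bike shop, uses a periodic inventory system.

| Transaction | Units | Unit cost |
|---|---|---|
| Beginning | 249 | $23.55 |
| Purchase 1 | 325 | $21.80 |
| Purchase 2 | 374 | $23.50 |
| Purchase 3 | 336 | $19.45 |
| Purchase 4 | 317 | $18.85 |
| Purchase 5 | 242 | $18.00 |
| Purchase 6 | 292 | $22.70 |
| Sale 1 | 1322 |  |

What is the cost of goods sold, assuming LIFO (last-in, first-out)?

Sale 1 (1322) [LIFO — newest first]: 292 @ $22.70 + 242 @ $18.00 + 317 @ $18.85 + 336 @ $19.45 + 135 @ $23.50 = $26,667.55
Ending inventory: 249 @ $23.55 + 325 @ $21.80 + 239 @ $23.50 = $18,565.45

COGS = $26,667.55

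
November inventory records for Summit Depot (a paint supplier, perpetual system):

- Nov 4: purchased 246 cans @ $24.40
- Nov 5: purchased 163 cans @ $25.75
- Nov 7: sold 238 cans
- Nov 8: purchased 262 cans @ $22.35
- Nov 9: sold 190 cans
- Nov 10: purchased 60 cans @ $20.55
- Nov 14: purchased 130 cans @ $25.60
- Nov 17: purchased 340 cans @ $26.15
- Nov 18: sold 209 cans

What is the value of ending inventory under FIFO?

Ending inventory = $14,211.90

Nov 7, 238 sold [FIFO — oldest first]: 238 @ $24.40 = $5,807.20
Nov 9, 190 sold [FIFO — oldest first]: 8 @ $24.40 + 163 @ $25.75 + 19 @ $22.35 = $4,817.10
Nov 18, 209 sold [FIFO — oldest first]: 209 @ $22.35 = $4,671.15
Total COGS = $5,807.20 + $4,817.10 + $4,671.15 = $15,295.45
Ending inventory: 34 @ $22.35 + 60 @ $20.55 + 130 @ $25.60 + 340 @ $26.15 = $14,211.90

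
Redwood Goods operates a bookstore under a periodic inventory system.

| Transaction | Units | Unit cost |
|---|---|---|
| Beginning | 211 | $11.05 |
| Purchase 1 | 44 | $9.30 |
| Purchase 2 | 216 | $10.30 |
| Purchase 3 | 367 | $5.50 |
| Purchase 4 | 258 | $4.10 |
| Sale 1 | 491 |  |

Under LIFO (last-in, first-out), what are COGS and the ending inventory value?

Sale 1 (491) [LIFO — newest first]: 258 @ $4.10 + 233 @ $5.50 = $2,339.30
Ending inventory: 211 @ $11.05 + 44 @ $9.30 + 216 @ $10.30 + 134 @ $5.50 = $5,702.55

COGS = $2,339.30; ending inventory = $5,702.55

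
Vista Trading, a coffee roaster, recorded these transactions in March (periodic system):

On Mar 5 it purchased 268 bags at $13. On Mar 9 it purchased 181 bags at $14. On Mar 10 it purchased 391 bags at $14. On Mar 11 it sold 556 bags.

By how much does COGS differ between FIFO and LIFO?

FIFO COGS: 268 @ $13 + 181 @ $14 + 107 @ $14 = $7,516
LIFO COGS: 391 @ $14 + 165 @ $14 = $7,784
Difference = |$7,516 − $7,784| = $268

$268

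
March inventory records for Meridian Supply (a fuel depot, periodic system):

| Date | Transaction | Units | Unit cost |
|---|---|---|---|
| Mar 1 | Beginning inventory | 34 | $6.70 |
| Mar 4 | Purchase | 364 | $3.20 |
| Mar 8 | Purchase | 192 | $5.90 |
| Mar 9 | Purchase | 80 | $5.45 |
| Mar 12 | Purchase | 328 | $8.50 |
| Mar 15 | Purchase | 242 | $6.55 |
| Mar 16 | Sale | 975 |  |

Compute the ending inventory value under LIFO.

Mar 16, 975 sold [LIFO — newest first]: 242 @ $6.55 + 328 @ $8.50 + 80 @ $5.45 + 192 @ $5.90 + 133 @ $3.20 = $6,367.50
Ending inventory: 34 @ $6.70 + 231 @ $3.20 = $967.00

Ending inventory = $967.00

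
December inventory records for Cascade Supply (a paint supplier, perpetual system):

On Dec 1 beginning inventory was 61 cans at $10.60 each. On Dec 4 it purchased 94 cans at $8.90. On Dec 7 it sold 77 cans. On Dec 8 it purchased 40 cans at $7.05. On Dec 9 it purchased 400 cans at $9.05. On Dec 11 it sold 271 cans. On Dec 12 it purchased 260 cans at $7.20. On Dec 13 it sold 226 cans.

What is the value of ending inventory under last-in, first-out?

Ending inventory = $2,492.15

Dec 7, 77 sold [LIFO — newest first]: 77 @ $8.90 = $685.30
Dec 11, 271 sold [LIFO — newest first]: 271 @ $9.05 = $2,452.55
Dec 13, 226 sold [LIFO — newest first]: 226 @ $7.20 = $1,627.20
Total COGS = $685.30 + $2,452.55 + $1,627.20 = $4,765.05
Ending inventory: 61 @ $10.60 + 17 @ $8.90 + 40 @ $7.05 + 129 @ $9.05 + 34 @ $7.20 = $2,492.15
Check: goods available $7,257.20 = COGS $4,765.05 + ending $2,492.15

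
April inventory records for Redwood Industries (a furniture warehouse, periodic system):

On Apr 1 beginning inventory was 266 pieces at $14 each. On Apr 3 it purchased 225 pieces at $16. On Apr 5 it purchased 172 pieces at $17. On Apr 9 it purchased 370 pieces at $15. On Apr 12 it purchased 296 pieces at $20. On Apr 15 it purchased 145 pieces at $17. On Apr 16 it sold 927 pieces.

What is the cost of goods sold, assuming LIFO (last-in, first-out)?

Apr 16, 927 sold [LIFO — newest first]: 145 @ $17 + 296 @ $20 + 370 @ $15 + 116 @ $17 = $15,907
Ending inventory: 266 @ $14 + 225 @ $16 + 56 @ $17 = $8,276
Check: goods available $24,183 = COGS $15,907 + ending $8,276

COGS = $15,907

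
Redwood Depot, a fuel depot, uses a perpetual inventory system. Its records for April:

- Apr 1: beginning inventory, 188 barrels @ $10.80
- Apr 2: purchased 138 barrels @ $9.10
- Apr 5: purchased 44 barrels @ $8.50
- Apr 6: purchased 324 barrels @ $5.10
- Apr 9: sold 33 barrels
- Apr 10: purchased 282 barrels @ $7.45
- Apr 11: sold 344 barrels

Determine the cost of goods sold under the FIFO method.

COGS = $3,695.90

Apr 9, 33 sold [FIFO — oldest first]: 33 @ $10.80 = $356.40
Apr 11, 344 sold [FIFO — oldest first]: 155 @ $10.80 + 138 @ $9.10 + 44 @ $8.50 + 7 @ $5.10 = $3,339.50
Total COGS = $356.40 + $3,339.50 = $3,695.90
Ending inventory: 317 @ $5.10 + 282 @ $7.45 = $3,717.60
Check: goods available $7,413.50 = COGS $3,695.90 + ending $3,717.60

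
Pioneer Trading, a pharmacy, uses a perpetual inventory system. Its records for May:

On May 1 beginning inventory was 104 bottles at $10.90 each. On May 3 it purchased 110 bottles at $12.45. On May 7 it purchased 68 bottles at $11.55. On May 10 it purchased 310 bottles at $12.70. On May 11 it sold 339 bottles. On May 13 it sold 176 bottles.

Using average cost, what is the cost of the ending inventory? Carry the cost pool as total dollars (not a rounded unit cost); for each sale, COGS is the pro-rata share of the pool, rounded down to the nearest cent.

Ending inventory = $939.81

After May 1: 104 on hand, pool $1,133.60 (≈ $10.9000 each)
After May 3: 214 on hand, pool $2,503.10 (≈ $11.6967 each)
After May 7: 282 on hand, pool $3,288.50 (≈ $11.6613 each)
After May 10: 592 on hand, pool $7,225.50 (≈ $12.2052 each)
May 11, sell 339: 339/592 × $7,225.50 → $4,137.57
May 13, sell 176: 176/253 × $3,087.93 → $2,148.12
Total COGS = $4,137.57 + $2,148.12 = $6,285.69
Ending inventory (cost pool remaining) = $939.81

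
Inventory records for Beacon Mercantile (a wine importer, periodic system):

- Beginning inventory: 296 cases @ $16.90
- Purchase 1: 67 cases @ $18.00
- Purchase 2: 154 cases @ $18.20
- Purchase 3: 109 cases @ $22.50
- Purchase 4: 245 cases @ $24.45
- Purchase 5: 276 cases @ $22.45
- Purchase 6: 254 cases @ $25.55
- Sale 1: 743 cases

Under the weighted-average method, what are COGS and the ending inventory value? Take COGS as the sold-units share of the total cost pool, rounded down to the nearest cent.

COGS = $15,984.23; ending inventory = $14,155.62

Sale 1, sell 743: 743/1401 × $30,139.85 → $15,984.23
Ending inventory (cost pool remaining) = $14,155.62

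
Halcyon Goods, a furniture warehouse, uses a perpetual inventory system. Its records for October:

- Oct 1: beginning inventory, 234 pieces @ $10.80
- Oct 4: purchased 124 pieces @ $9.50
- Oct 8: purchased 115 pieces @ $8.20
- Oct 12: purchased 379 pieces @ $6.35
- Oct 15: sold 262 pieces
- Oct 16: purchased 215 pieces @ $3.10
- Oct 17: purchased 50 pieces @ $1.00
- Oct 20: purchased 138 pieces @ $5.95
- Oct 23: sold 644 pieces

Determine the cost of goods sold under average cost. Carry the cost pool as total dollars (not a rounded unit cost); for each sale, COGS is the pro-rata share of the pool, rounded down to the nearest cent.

After Oct 1: 234 on hand, pool $2,527.20 (≈ $10.8000 each)
After Oct 4: 358 on hand, pool $3,705.20 (≈ $10.3497 each)
After Oct 8: 473 on hand, pool $4,648.20 (≈ $9.8271 each)
After Oct 12: 852 on hand, pool $7,054.85 (≈ $8.2803 each)
Oct 15, sell 262: 262/852 × $7,054.85 → $2,169.44
After Oct 16: 805 on hand, pool $5,551.91 (≈ $6.8968 each)
After Oct 17: 855 on hand, pool $5,601.91 (≈ $6.5519 each)
After Oct 20: 993 on hand, pool $6,423.01 (≈ $6.4683 each)
Oct 23, sell 644: 644/993 × $6,423.01 → $4,165.57
Total COGS = $2,169.44 + $4,165.57 = $6,335.01
Ending inventory (cost pool remaining) = $2,257.44

COGS = $6,335.01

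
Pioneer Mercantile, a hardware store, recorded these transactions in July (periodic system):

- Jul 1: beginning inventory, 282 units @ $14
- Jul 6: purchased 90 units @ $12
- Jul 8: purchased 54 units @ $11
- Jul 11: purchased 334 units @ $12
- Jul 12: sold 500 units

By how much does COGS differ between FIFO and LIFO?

FIFO COGS: 282 @ $14 + 90 @ $12 + 54 @ $11 + 74 @ $12 = $6,510
LIFO COGS: 334 @ $12 + 54 @ $11 + 90 @ $12 + 22 @ $14 = $5,990
Difference = |$6,510 − $5,990| = $520

$520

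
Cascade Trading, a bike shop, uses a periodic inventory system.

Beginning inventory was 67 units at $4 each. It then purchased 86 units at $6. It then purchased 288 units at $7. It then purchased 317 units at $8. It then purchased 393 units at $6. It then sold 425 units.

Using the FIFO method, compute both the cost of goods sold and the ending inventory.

Sale 1 (425) [FIFO — oldest first]: 67 @ $4 + 86 @ $6 + 272 @ $7 = $2,688
Ending inventory: 16 @ $7 + 317 @ $8 + 393 @ $6 = $5,006

COGS = $2,688; ending inventory = $5,006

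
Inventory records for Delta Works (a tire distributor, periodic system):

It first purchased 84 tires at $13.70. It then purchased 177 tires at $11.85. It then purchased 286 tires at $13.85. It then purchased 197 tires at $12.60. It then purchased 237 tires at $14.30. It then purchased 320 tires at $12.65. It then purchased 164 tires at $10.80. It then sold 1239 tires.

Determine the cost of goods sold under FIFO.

COGS = $16,344.35

Sale 1 (1239) [FIFO — oldest first]: 84 @ $13.70 + 177 @ $11.85 + 286 @ $13.85 + 197 @ $12.60 + 237 @ $14.30 + 258 @ $12.65 = $16,344.35
Ending inventory: 62 @ $12.65 + 164 @ $10.80 = $2,555.50
Check: goods available $18,899.85 = COGS $16,344.35 + ending $2,555.50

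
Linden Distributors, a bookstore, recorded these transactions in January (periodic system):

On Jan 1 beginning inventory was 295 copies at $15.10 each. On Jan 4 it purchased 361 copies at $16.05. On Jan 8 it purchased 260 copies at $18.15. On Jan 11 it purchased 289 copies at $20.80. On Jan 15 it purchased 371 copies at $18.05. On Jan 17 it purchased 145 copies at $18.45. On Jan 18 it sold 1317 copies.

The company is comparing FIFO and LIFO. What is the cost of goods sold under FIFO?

COGS = $23,000.35

FIFO COGS: 295 @ $15.10 + 361 @ $16.05 + 260 @ $18.15 + 289 @ $20.80 + 112 @ $18.05 = $23,000.35
LIFO COGS: 145 @ $18.45 + 371 @ $18.05 + 289 @ $20.80 + 260 @ $18.15 + 252 @ $16.05 = $24,146.60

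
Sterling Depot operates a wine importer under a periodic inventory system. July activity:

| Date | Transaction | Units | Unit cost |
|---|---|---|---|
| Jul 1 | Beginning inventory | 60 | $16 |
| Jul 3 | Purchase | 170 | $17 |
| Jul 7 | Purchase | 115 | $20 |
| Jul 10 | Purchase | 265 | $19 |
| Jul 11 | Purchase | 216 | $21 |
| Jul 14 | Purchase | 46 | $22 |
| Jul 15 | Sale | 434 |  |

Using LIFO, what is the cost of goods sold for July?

Jul 15, 434 sold [LIFO — newest first]: 46 @ $22 + 216 @ $21 + 172 @ $19 = $8,816
Ending inventory: 60 @ $16 + 170 @ $17 + 115 @ $20 + 93 @ $19 = $7,917

COGS = $8,816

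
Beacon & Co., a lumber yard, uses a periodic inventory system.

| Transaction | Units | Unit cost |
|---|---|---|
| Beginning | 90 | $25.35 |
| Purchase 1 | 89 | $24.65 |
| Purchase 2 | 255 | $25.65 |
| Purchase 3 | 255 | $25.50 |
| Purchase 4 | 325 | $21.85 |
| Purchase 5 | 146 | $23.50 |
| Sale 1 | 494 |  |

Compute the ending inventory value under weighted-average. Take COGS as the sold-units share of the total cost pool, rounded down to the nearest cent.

Sale 1, sell 494: 494/1160 × $28,050.85 → $11,945.79
Ending inventory (cost pool remaining) = $16,105.06

Ending inventory = $16,105.06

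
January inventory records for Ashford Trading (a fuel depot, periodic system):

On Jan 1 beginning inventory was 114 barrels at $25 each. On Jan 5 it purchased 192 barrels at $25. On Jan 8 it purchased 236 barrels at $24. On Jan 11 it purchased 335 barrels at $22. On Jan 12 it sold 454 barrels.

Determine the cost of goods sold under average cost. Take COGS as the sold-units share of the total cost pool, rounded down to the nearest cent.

Jan 12, sell 454: 454/877 × $20,684.00 → $10,707.56
Ending inventory (cost pool remaining) = $9,976.44
Check: goods available $20,684.00 = COGS $10,707.56 + ending $9,976.44

COGS = $10,707.56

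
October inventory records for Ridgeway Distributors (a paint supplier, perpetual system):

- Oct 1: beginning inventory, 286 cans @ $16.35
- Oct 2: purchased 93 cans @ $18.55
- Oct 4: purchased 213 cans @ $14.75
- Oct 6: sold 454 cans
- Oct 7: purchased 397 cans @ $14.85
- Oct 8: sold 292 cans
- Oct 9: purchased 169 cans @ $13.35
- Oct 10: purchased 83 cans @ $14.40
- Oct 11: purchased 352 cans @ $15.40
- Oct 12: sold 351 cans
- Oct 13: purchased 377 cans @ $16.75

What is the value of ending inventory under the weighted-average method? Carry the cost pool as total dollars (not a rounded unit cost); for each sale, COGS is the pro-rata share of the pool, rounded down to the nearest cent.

Ending inventory = $13,670.03

After Oct 1: 286 on hand, pool $4,676.10 (≈ $16.3500 each)
After Oct 2: 379 on hand, pool $6,401.25 (≈ $16.8898 each)
After Oct 4: 592 on hand, pool $9,543.00 (≈ $16.1199 each)
Oct 6, sell 454: 454/592 × $9,543.00 → $7,318.44
After Oct 7: 535 on hand, pool $8,120.01 (≈ $15.1776 each)
Oct 8, sell 292: 292/535 × $8,120.01 → $4,431.85
After Oct 9: 412 on hand, pool $5,944.31 (≈ $14.4279 each)
After Oct 10: 495 on hand, pool $7,139.51 (≈ $14.4233 each)
After Oct 11: 847 on hand, pool $12,560.31 (≈ $14.8292 each)
Oct 12, sell 351: 351/847 × $12,560.31 → $5,205.03
After Oct 13: 873 on hand, pool $13,670.03 (≈ $15.6587 each)
Total COGS = $7,318.44 + $4,431.85 + $5,205.03 = $16,955.32
Ending inventory (cost pool remaining) = $13,670.03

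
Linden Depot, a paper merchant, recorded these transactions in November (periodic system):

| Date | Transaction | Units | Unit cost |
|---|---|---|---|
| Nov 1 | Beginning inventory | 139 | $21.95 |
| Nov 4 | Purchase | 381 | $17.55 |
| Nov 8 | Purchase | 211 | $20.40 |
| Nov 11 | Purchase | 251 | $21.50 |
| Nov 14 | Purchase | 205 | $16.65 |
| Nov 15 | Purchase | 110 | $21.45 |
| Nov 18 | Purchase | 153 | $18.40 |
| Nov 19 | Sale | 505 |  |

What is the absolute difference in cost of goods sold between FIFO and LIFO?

$90.90

FIFO COGS: 139 @ $21.95 + 366 @ $17.55 = $9,474.35
LIFO COGS: 153 @ $18.40 + 110 @ $21.45 + 205 @ $16.65 + 37 @ $21.50 = $9,383.45
Difference = |$9,474.35 − $9,383.45| = $90.90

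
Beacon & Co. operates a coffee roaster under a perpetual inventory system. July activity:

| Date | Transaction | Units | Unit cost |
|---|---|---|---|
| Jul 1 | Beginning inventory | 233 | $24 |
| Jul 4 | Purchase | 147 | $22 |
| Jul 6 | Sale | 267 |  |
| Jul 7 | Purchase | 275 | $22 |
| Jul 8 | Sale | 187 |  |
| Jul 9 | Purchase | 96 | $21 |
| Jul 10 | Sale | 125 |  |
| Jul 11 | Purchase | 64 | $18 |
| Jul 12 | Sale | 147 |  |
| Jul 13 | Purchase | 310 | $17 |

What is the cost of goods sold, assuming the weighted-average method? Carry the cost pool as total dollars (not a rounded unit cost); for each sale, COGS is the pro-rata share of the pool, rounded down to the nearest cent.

After Jul 1: 233 on hand, pool $5,592.00 (≈ $24.0000 each)
After Jul 4: 380 on hand, pool $8,826.00 (≈ $23.2263 each)
Jul 6, sell 267: 267/380 × $8,826.00 → $6,201.42
After Jul 7: 388 on hand, pool $8,674.58 (≈ $22.3572 each)
Jul 8, sell 187: 187/388 × $8,674.58 → $4,180.78
After Jul 9: 297 on hand, pool $6,509.80 (≈ $21.9185 each)
Jul 10, sell 125: 125/297 × $6,509.80 → $2,739.81
After Jul 11: 236 on hand, pool $4,921.99 (≈ $20.8559 each)
Jul 12, sell 147: 147/236 × $4,921.99 → $3,065.81
After Jul 13: 399 on hand, pool $7,126.18 (≈ $17.8601 each)
Total COGS = $6,201.42 + $4,180.78 + $2,739.81 + $3,065.81 = $16,187.82
Ending inventory (cost pool remaining) = $7,126.18

COGS = $16,187.82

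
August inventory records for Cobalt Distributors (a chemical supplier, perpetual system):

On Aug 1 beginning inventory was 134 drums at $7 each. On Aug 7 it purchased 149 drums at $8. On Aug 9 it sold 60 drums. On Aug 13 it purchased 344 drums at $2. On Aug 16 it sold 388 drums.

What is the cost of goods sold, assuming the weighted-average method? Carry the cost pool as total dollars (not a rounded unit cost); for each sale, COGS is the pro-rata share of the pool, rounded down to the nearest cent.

COGS = $2,070.93

After Aug 1: 134 on hand, pool $938.00 (≈ $7.0000 each)
After Aug 7: 283 on hand, pool $2,130.00 (≈ $7.5265 each)
Aug 9, sell 60: 60/283 × $2,130.00 → $451.59
After Aug 13: 567 on hand, pool $2,366.41 (≈ $4.1736 each)
Aug 16, sell 388: 388/567 × $2,366.41 → $1,619.34
Total COGS = $451.59 + $1,619.34 = $2,070.93
Ending inventory (cost pool remaining) = $747.07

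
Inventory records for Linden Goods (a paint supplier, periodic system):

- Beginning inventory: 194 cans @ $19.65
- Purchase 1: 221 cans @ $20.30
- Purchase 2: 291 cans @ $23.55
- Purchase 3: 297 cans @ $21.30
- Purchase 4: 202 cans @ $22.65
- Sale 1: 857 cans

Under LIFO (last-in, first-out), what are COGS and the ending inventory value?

COGS = $19,114.55; ending inventory = $6,938.30

Sale 1 (857) [LIFO — newest first]: 202 @ $22.65 + 297 @ $21.30 + 291 @ $23.55 + 67 @ $20.30 = $19,114.55
Ending inventory: 194 @ $19.65 + 154 @ $20.30 = $6,938.30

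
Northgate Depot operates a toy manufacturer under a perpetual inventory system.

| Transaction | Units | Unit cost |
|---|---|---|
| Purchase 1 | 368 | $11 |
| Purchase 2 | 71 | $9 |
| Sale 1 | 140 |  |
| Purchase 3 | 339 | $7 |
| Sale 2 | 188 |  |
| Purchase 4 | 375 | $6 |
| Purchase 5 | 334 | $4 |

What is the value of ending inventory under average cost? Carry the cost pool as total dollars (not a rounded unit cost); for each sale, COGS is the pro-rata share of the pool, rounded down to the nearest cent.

After Purchase 1: 368 on hand, pool $4,048.00 (≈ $11.0000 each)
After Purchase 2: 439 on hand, pool $4,687.00 (≈ $10.6765 each)
Sale 1, sell 140: 140/439 × $4,687.00 → $1,494.71
After Purchase 3: 638 on hand, pool $5,565.29 (≈ $8.7230 each)
Sale 2, sell 188: 188/638 × $5,565.29 → $1,639.92
After Purchase 4: 825 on hand, pool $6,175.37 (≈ $7.4853 each)
After Purchase 5: 1159 on hand, pool $7,511.37 (≈ $6.4809 each)
Total COGS = $1,494.71 + $1,639.92 = $3,134.63
Ending inventory (cost pool remaining) = $7,511.37

Ending inventory = $7,511.37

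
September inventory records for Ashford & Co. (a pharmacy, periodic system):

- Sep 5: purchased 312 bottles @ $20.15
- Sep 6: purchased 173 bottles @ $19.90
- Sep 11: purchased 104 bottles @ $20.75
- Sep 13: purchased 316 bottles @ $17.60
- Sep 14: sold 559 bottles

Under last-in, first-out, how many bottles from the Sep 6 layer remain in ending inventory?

34

Sep 14, 559 sold [LIFO — newest first]: 316 @ $17.60 + 104 @ $20.75 + 139 @ $19.90 = $10,485.70
Ending inventory: 312 @ $20.15 + 34 @ $19.90 = $6,963.40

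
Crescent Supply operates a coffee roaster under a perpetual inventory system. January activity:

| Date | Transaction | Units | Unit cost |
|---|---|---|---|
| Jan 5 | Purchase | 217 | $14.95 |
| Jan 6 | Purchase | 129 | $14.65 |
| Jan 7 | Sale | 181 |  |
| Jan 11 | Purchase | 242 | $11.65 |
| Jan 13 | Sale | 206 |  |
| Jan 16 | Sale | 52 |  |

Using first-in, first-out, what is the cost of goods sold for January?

COGS = $6,217.45

Jan 7, 181 sold [FIFO — oldest first]: 181 @ $14.95 = $2,705.95
Jan 13, 206 sold [FIFO — oldest first]: 36 @ $14.95 + 129 @ $14.65 + 41 @ $11.65 = $2,905.70
Jan 16, 52 sold [FIFO — oldest first]: 52 @ $11.65 = $605.80
Total COGS = $2,705.95 + $2,905.70 + $605.80 = $6,217.45
Ending inventory: 149 @ $11.65 = $1,735.85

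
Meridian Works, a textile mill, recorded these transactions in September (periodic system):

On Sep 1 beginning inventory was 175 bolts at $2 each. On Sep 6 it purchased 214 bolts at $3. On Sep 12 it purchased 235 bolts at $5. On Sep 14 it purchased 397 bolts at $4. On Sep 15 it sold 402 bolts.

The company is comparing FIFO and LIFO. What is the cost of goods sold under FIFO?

FIFO COGS: 175 @ $2 + 214 @ $3 + 13 @ $5 = $1,057
LIFO COGS: 397 @ $4 + 5 @ $5 = $1,613

COGS = $1,057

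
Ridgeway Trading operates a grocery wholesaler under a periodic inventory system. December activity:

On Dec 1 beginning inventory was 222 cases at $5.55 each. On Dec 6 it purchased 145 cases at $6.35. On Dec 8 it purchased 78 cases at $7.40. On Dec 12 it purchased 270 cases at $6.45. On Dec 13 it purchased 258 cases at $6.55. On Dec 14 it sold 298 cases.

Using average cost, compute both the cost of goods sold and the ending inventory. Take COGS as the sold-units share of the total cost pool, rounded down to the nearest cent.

COGS = $1,887.06; ending inventory = $4,274.39

Dec 14, sell 298: 298/973 × $6,161.45 → $1,887.06
Ending inventory (cost pool remaining) = $4,274.39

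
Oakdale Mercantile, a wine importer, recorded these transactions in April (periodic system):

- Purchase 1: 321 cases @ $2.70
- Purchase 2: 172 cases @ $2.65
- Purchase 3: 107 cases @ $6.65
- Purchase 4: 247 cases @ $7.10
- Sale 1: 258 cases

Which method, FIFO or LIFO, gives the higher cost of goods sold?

FIFO COGS: 258 @ $2.70 = $696.60
LIFO COGS: 247 @ $7.10 + 11 @ $6.65 = $1,826.85

LIFO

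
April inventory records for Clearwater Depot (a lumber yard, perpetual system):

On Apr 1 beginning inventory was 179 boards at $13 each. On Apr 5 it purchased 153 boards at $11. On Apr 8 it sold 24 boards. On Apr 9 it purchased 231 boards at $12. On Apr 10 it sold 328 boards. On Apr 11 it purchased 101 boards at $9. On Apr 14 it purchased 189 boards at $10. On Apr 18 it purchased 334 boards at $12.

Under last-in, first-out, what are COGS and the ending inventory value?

Apr 8, 24 sold [LIFO — newest first]: 24 @ $11 = $264
Apr 10, 328 sold [LIFO — newest first]: 231 @ $12 + 97 @ $11 = $3,839
Total COGS = $264 + $3,839 = $4,103
Ending inventory: 179 @ $13 + 32 @ $11 + 101 @ $9 + 189 @ $10 + 334 @ $12 = $9,486
Check: goods available $13,589 = COGS $4,103 + ending $9,486

COGS = $4,103; ending inventory = $9,486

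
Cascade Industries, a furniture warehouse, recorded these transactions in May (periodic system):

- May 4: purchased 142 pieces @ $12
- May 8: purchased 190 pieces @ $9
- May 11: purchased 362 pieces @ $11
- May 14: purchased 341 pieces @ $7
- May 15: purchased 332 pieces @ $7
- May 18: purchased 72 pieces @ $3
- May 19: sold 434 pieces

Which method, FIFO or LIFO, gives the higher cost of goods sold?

FIFO

FIFO COGS: 142 @ $12 + 190 @ $9 + 102 @ $11 = $4,536
LIFO COGS: 72 @ $3 + 332 @ $7 + 30 @ $7 = $2,750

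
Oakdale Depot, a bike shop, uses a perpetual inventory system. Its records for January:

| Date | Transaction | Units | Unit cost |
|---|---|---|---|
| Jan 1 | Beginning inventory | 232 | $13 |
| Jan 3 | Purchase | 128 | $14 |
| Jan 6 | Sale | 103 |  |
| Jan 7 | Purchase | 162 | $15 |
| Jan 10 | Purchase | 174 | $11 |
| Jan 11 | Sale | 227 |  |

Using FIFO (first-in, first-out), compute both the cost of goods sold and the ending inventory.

COGS = $4,388; ending inventory = $4,764

Jan 6, 103 sold [FIFO — oldest first]: 103 @ $13 = $1,339
Jan 11, 227 sold [FIFO — oldest first]: 129 @ $13 + 98 @ $14 = $3,049
Total COGS = $1,339 + $3,049 = $4,388
Ending inventory: 30 @ $14 + 162 @ $15 + 174 @ $11 = $4,764
Check: goods available $9,152 = COGS $4,388 + ending $4,764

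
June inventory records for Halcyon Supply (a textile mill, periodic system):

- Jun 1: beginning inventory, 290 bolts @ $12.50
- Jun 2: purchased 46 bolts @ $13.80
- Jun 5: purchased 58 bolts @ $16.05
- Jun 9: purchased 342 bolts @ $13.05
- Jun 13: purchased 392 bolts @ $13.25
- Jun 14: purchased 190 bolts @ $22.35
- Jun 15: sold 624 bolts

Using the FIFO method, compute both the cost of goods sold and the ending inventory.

COGS = $8,192.20; ending inventory = $10,902.10

Jun 15, 624 sold [FIFO — oldest first]: 290 @ $12.50 + 46 @ $13.80 + 58 @ $16.05 + 230 @ $13.05 = $8,192.20
Ending inventory: 112 @ $13.05 + 392 @ $13.25 + 190 @ $22.35 = $10,902.10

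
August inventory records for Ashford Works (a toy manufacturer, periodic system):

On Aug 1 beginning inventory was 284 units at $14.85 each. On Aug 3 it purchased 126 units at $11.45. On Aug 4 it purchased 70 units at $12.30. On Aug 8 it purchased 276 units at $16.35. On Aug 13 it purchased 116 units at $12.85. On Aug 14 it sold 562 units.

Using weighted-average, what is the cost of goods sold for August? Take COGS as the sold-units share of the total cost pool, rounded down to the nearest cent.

Aug 14, sell 562: 562/872 × $12,524.30 → $8,071.85
Ending inventory (cost pool remaining) = $4,452.45

COGS = $8,071.85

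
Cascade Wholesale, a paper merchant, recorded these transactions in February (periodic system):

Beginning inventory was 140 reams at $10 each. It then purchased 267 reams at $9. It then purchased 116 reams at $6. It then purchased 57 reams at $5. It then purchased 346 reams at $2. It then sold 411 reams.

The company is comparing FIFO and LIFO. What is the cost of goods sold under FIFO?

FIFO COGS: 140 @ $10 + 267 @ $9 + 4 @ $6 = $3,827
LIFO COGS: 346 @ $2 + 57 @ $5 + 8 @ $6 = $1,025

COGS = $3,827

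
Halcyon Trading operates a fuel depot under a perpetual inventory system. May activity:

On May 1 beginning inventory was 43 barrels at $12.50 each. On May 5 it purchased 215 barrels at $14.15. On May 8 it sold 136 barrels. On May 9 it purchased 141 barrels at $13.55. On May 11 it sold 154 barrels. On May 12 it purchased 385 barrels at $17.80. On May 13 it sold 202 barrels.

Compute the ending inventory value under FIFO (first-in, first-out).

Ending inventory = $5,197.60

May 8, 136 sold [FIFO — oldest first]: 43 @ $12.50 + 93 @ $14.15 = $1,853.45
May 11, 154 sold [FIFO — oldest first]: 122 @ $14.15 + 32 @ $13.55 = $2,159.90
May 13, 202 sold [FIFO — oldest first]: 109 @ $13.55 + 93 @ $17.80 = $3,132.35
Total COGS = $1,853.45 + $2,159.90 + $3,132.35 = $7,145.70
Ending inventory: 292 @ $17.80 = $5,197.60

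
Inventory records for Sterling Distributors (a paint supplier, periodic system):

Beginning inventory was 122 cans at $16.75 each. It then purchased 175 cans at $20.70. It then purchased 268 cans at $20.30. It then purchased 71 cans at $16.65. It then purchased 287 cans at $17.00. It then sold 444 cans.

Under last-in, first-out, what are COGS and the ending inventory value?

COGS = $7,806.95; ending inventory = $9,360.60

Sale 1 (444) [LIFO — newest first]: 287 @ $17.00 + 71 @ $16.65 + 86 @ $20.30 = $7,806.95
Ending inventory: 122 @ $16.75 + 175 @ $20.70 + 182 @ $20.30 = $9,360.60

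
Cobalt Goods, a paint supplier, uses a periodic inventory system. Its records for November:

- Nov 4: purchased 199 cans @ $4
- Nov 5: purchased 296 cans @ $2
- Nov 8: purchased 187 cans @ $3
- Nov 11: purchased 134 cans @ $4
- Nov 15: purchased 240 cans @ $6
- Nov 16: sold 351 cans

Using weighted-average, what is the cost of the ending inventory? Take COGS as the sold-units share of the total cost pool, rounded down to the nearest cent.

Nov 16, sell 351: 351/1056 × $3,925.00 → $1,304.61
Ending inventory (cost pool remaining) = $2,620.39
Check: goods available $3,925.00 = COGS $1,304.61 + ending $2,620.39

Ending inventory = $2,620.39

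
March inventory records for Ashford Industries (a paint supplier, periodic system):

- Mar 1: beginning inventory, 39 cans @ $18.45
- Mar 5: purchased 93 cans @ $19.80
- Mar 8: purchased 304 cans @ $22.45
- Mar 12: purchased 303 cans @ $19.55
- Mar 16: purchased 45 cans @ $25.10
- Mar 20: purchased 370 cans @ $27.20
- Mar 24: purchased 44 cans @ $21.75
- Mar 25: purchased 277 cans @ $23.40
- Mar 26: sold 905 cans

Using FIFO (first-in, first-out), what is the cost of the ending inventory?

Mar 26, 905 sold [FIFO — oldest first]: 39 @ $18.45 + 93 @ $19.80 + 304 @ $22.45 + 303 @ $19.55 + 45 @ $25.10 + 121 @ $27.20 = $19,730.10
Ending inventory: 249 @ $27.20 + 44 @ $21.75 + 277 @ $23.40 = $14,211.60
Check: goods available $33,941.70 = COGS $19,730.10 + ending $14,211.60

Ending inventory = $14,211.60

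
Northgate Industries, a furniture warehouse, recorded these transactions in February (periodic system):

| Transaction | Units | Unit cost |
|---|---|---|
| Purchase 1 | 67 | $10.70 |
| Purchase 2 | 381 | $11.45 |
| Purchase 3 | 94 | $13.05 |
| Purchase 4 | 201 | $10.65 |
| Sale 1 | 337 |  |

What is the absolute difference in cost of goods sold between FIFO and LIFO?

$39.85

FIFO COGS: 67 @ $10.70 + 270 @ $11.45 = $3,808.40
LIFO COGS: 201 @ $10.65 + 94 @ $13.05 + 42 @ $11.45 = $3,848.25
Difference = |$3,808.40 − $3,848.25| = $39.85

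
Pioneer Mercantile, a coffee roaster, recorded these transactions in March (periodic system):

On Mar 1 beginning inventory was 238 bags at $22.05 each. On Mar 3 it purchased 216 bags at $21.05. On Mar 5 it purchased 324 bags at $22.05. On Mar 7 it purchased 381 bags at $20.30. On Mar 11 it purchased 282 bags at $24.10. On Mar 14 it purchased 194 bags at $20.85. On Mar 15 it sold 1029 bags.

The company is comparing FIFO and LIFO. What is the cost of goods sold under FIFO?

FIFO COGS: 238 @ $22.05 + 216 @ $21.05 + 324 @ $22.05 + 251 @ $20.30 = $22,034.20
LIFO COGS: 194 @ $20.85 + 282 @ $24.10 + 381 @ $20.30 + 172 @ $22.05 = $22,368.00

COGS = $22,034.20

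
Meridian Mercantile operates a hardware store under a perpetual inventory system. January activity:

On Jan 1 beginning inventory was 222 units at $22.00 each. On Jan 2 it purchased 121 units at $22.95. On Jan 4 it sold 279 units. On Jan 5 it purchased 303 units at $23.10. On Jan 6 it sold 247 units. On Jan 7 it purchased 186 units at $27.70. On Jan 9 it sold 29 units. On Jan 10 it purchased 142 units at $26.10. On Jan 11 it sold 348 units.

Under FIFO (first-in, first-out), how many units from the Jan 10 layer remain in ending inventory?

71

Jan 4, 279 sold [FIFO — oldest first]: 222 @ $22.00 + 57 @ $22.95 = $6,192.15
Jan 6, 247 sold [FIFO — oldest first]: 64 @ $22.95 + 183 @ $23.10 = $5,696.10
Jan 9, 29 sold [FIFO — oldest first]: 29 @ $23.10 = $669.90
Jan 11, 348 sold [FIFO — oldest first]: 91 @ $23.10 + 186 @ $27.70 + 71 @ $26.10 = $9,107.40
Total COGS = $6,192.15 + $5,696.10 + $669.90 + $9,107.40 = $21,665.55
Ending inventory: 71 @ $26.10 = $1,853.10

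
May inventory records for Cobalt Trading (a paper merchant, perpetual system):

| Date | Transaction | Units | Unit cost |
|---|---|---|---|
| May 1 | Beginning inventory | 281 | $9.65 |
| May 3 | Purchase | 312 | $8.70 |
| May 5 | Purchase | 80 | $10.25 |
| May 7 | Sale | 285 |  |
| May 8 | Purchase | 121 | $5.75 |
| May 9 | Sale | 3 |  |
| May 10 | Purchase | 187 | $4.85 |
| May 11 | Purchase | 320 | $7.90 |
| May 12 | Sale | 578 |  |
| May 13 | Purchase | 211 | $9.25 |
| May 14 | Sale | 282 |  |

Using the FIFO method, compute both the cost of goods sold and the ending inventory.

May 7, 285 sold [FIFO — oldest first]: 281 @ $9.65 + 4 @ $8.70 = $2,746.45
May 9, 3 sold [FIFO — oldest first]: 3 @ $8.70 = $26.10
May 12, 578 sold [FIFO — oldest first]: 305 @ $8.70 + 80 @ $10.25 + 121 @ $5.75 + 72 @ $4.85 = $4,518.45
May 14, 282 sold [FIFO — oldest first]: 115 @ $4.85 + 167 @ $7.90 = $1,877.05
Total COGS = $2,746.45 + $26.10 + $4,518.45 + $1,877.05 = $9,168.05
Ending inventory: 153 @ $7.90 + 211 @ $9.25 = $3,160.45

COGS = $9,168.05; ending inventory = $3,160.45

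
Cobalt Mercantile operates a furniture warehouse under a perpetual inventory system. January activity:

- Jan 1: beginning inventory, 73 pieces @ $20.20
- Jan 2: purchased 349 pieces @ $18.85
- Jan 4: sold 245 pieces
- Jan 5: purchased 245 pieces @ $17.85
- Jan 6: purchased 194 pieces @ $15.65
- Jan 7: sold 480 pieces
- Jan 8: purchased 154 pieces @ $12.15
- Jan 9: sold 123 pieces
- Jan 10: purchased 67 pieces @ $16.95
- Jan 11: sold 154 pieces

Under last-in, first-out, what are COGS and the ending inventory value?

COGS = $16,862.80; ending inventory = $1,606.55

Jan 4, 245 sold [LIFO — newest first]: 245 @ $18.85 = $4,618.25
Jan 7, 480 sold [LIFO — newest first]: 194 @ $15.65 + 245 @ $17.85 + 41 @ $18.85 = $8,182.20
Jan 9, 123 sold [LIFO — newest first]: 123 @ $12.15 = $1,494.45
Jan 11, 154 sold [LIFO — newest first]: 67 @ $16.95 + 31 @ $12.15 + 56 @ $18.85 = $2,567.90
Total COGS = $4,618.25 + $8,182.20 + $1,494.45 + $2,567.90 = $16,862.80
Ending inventory: 73 @ $20.20 + 7 @ $18.85 = $1,606.55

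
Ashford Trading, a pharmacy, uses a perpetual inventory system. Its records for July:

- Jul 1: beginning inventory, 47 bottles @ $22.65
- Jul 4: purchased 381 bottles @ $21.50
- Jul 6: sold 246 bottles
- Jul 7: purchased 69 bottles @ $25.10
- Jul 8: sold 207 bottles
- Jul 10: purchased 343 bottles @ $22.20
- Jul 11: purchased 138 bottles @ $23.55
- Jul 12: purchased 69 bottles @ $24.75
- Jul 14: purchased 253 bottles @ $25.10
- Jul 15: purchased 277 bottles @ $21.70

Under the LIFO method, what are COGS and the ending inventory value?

COGS = $9,991.35; ending inventory = $25,930.05

Jul 6, 246 sold [LIFO — newest first]: 246 @ $21.50 = $5,289.00
Jul 8, 207 sold [LIFO — newest first]: 69 @ $25.10 + 135 @ $21.50 + 3 @ $22.65 = $4,702.35
Total COGS = $5,289.00 + $4,702.35 = $9,991.35
Ending inventory: 44 @ $22.65 + 343 @ $22.20 + 138 @ $23.55 + 69 @ $24.75 + 253 @ $25.10 + 277 @ $21.70 = $25,930.05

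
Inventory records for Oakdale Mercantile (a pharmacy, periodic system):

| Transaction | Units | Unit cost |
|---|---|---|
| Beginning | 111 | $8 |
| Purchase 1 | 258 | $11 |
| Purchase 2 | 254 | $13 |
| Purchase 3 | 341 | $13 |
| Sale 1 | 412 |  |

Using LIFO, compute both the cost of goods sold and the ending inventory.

COGS = $5,356; ending inventory = $6,105

Sale 1 (412) [LIFO — newest first]: 341 @ $13 + 71 @ $13 = $5,356
Ending inventory: 111 @ $8 + 258 @ $11 + 183 @ $13 = $6,105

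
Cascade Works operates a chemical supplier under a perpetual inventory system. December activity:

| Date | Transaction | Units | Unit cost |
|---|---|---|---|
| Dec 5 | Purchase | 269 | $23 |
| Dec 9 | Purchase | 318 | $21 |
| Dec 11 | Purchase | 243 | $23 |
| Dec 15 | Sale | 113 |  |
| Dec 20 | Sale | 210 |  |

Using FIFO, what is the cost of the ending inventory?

Dec 15, 113 sold [FIFO — oldest first]: 113 @ $23 = $2,599
Dec 20, 210 sold [FIFO — oldest first]: 156 @ $23 + 54 @ $21 = $4,722
Total COGS = $2,599 + $4,722 = $7,321
Ending inventory: 264 @ $21 + 243 @ $23 = $11,133

Ending inventory = $11,133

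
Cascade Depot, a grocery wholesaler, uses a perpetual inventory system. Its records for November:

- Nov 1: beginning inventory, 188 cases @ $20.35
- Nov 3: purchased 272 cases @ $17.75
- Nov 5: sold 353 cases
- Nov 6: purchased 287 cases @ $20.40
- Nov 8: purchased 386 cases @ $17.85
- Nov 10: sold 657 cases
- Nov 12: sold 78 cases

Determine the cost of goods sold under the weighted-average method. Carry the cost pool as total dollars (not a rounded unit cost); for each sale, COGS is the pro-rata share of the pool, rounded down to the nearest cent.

COGS = $20,547.28

After Nov 1: 188 on hand, pool $3,825.80 (≈ $20.3500 each)
After Nov 3: 460 on hand, pool $8,653.80 (≈ $18.8126 each)
Nov 5, sell 353: 353/460 × $8,653.80 → $6,640.85
After Nov 6: 394 on hand, pool $7,867.75 (≈ $19.9689 each)
After Nov 8: 780 on hand, pool $14,757.85 (≈ $18.9203 each)
Nov 10, sell 657: 657/780 × $14,757.85 → $12,430.65
Nov 12, sell 78: 78/123 × $2,327.20 → $1,475.78
Total COGS = $6,640.85 + $12,430.65 + $1,475.78 = $20,547.28
Ending inventory (cost pool remaining) = $851.42
Check: goods available $21,398.70 = COGS $20,547.28 + ending $851.42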